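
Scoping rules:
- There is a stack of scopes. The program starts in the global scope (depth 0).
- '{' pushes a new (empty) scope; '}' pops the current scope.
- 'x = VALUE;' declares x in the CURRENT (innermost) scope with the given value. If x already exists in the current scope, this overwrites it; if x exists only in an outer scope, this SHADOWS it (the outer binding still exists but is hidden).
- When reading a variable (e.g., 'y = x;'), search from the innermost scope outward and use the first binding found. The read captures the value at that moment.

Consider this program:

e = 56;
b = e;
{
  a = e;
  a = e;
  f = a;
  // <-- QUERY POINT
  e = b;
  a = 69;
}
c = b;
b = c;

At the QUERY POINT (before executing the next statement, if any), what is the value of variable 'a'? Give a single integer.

Answer: 56

Derivation:
Step 1: declare e=56 at depth 0
Step 2: declare b=(read e)=56 at depth 0
Step 3: enter scope (depth=1)
Step 4: declare a=(read e)=56 at depth 1
Step 5: declare a=(read e)=56 at depth 1
Step 6: declare f=(read a)=56 at depth 1
Visible at query point: a=56 b=56 e=56 f=56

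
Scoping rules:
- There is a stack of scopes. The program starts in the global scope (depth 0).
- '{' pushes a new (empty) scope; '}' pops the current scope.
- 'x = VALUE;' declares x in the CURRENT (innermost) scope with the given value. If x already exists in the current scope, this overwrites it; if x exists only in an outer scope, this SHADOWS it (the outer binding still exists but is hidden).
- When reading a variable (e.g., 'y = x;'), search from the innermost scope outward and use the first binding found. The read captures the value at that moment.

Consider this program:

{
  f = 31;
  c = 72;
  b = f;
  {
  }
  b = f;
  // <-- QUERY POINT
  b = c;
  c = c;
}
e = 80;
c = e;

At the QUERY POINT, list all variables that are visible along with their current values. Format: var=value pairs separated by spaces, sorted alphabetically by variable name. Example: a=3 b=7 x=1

Answer: b=31 c=72 f=31

Derivation:
Step 1: enter scope (depth=1)
Step 2: declare f=31 at depth 1
Step 3: declare c=72 at depth 1
Step 4: declare b=(read f)=31 at depth 1
Step 5: enter scope (depth=2)
Step 6: exit scope (depth=1)
Step 7: declare b=(read f)=31 at depth 1
Visible at query point: b=31 c=72 f=31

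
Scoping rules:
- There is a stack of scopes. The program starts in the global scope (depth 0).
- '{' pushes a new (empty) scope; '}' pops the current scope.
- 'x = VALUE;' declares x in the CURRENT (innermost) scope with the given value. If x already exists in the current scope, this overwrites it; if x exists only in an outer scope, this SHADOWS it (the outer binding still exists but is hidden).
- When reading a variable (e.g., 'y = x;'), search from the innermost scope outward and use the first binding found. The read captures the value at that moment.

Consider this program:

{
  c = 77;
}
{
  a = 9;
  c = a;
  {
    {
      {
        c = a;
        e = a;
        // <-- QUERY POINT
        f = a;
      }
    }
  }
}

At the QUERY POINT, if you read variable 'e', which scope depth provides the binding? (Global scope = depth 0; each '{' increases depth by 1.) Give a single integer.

Answer: 4

Derivation:
Step 1: enter scope (depth=1)
Step 2: declare c=77 at depth 1
Step 3: exit scope (depth=0)
Step 4: enter scope (depth=1)
Step 5: declare a=9 at depth 1
Step 6: declare c=(read a)=9 at depth 1
Step 7: enter scope (depth=2)
Step 8: enter scope (depth=3)
Step 9: enter scope (depth=4)
Step 10: declare c=(read a)=9 at depth 4
Step 11: declare e=(read a)=9 at depth 4
Visible at query point: a=9 c=9 e=9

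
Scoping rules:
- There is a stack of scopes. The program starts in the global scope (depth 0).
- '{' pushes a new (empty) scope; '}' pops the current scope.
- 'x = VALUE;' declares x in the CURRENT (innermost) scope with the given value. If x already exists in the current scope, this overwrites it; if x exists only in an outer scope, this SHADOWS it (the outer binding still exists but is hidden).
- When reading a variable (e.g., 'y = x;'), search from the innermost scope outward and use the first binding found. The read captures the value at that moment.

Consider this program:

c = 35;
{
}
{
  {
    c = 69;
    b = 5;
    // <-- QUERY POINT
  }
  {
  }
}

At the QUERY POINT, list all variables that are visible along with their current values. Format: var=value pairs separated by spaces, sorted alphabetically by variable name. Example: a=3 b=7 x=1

Answer: b=5 c=69

Derivation:
Step 1: declare c=35 at depth 0
Step 2: enter scope (depth=1)
Step 3: exit scope (depth=0)
Step 4: enter scope (depth=1)
Step 5: enter scope (depth=2)
Step 6: declare c=69 at depth 2
Step 7: declare b=5 at depth 2
Visible at query point: b=5 c=69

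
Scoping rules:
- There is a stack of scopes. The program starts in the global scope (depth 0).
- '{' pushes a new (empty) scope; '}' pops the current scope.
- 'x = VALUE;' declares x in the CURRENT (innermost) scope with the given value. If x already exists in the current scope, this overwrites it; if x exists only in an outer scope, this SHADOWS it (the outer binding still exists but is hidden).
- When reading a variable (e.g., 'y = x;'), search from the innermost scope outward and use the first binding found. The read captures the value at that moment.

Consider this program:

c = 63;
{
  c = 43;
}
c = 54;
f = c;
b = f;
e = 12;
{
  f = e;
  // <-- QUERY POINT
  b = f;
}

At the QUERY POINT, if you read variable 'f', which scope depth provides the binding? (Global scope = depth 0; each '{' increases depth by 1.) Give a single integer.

Step 1: declare c=63 at depth 0
Step 2: enter scope (depth=1)
Step 3: declare c=43 at depth 1
Step 4: exit scope (depth=0)
Step 5: declare c=54 at depth 0
Step 6: declare f=(read c)=54 at depth 0
Step 7: declare b=(read f)=54 at depth 0
Step 8: declare e=12 at depth 0
Step 9: enter scope (depth=1)
Step 10: declare f=(read e)=12 at depth 1
Visible at query point: b=54 c=54 e=12 f=12

Answer: 1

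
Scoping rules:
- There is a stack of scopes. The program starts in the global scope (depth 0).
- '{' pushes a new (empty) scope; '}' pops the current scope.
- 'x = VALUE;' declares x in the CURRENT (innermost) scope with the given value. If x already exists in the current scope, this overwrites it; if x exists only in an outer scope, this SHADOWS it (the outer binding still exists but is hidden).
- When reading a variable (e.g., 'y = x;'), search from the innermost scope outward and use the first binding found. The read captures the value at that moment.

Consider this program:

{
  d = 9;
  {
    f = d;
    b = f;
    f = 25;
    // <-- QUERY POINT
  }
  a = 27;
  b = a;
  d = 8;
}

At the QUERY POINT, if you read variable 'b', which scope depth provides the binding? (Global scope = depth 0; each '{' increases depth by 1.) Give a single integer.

Answer: 2

Derivation:
Step 1: enter scope (depth=1)
Step 2: declare d=9 at depth 1
Step 3: enter scope (depth=2)
Step 4: declare f=(read d)=9 at depth 2
Step 5: declare b=(read f)=9 at depth 2
Step 6: declare f=25 at depth 2
Visible at query point: b=9 d=9 f=25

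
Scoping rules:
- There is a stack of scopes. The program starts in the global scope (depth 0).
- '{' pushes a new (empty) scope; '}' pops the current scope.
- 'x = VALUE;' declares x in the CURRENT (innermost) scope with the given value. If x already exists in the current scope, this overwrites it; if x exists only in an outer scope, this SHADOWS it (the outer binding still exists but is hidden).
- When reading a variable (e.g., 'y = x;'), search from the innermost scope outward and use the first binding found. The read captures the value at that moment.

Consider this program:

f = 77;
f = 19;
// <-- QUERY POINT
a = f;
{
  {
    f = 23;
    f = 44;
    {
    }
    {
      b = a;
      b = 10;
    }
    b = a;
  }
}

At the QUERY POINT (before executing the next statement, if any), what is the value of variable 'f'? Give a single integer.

Step 1: declare f=77 at depth 0
Step 2: declare f=19 at depth 0
Visible at query point: f=19

Answer: 19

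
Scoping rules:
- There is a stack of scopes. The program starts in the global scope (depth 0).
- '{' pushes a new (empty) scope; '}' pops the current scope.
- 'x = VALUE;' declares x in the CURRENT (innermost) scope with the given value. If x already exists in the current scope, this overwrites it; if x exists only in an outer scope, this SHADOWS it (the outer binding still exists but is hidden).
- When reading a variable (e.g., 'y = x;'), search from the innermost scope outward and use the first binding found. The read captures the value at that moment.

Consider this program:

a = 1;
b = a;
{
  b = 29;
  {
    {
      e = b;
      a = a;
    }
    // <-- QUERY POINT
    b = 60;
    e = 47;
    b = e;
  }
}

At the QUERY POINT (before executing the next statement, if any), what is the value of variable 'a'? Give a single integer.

Answer: 1

Derivation:
Step 1: declare a=1 at depth 0
Step 2: declare b=(read a)=1 at depth 0
Step 3: enter scope (depth=1)
Step 4: declare b=29 at depth 1
Step 5: enter scope (depth=2)
Step 6: enter scope (depth=3)
Step 7: declare e=(read b)=29 at depth 3
Step 8: declare a=(read a)=1 at depth 3
Step 9: exit scope (depth=2)
Visible at query point: a=1 b=29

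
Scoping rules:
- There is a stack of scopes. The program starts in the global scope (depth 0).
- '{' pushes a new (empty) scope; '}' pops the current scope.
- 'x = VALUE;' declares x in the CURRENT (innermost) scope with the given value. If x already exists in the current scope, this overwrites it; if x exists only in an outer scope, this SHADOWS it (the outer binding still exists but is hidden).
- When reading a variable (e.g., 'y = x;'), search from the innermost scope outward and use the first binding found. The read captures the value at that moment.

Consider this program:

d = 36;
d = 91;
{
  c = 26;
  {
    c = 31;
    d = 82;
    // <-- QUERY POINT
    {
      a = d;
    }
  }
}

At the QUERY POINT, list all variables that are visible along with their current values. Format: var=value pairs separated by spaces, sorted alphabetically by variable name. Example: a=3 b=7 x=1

Answer: c=31 d=82

Derivation:
Step 1: declare d=36 at depth 0
Step 2: declare d=91 at depth 0
Step 3: enter scope (depth=1)
Step 4: declare c=26 at depth 1
Step 5: enter scope (depth=2)
Step 6: declare c=31 at depth 2
Step 7: declare d=82 at depth 2
Visible at query point: c=31 d=82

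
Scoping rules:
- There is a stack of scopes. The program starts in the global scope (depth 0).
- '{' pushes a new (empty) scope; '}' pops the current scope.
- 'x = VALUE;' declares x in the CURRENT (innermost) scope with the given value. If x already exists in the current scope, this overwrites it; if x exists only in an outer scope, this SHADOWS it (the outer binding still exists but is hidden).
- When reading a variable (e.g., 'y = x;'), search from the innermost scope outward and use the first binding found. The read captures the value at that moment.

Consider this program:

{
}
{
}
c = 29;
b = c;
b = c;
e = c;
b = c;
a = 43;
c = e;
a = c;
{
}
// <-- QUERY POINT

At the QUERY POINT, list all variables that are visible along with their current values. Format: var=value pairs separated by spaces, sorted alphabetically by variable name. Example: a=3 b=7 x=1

Answer: a=29 b=29 c=29 e=29

Derivation:
Step 1: enter scope (depth=1)
Step 2: exit scope (depth=0)
Step 3: enter scope (depth=1)
Step 4: exit scope (depth=0)
Step 5: declare c=29 at depth 0
Step 6: declare b=(read c)=29 at depth 0
Step 7: declare b=(read c)=29 at depth 0
Step 8: declare e=(read c)=29 at depth 0
Step 9: declare b=(read c)=29 at depth 0
Step 10: declare a=43 at depth 0
Step 11: declare c=(read e)=29 at depth 0
Step 12: declare a=(read c)=29 at depth 0
Step 13: enter scope (depth=1)
Step 14: exit scope (depth=0)
Visible at query point: a=29 b=29 c=29 e=29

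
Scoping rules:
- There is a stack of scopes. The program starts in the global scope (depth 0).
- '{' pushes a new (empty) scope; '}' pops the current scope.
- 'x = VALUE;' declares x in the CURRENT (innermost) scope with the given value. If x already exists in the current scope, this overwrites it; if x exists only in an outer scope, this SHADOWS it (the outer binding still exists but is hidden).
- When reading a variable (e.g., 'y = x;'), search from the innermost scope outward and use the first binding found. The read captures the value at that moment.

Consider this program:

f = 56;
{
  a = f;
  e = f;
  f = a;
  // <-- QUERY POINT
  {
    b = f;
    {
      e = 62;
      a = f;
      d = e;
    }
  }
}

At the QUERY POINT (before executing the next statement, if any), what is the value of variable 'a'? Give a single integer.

Answer: 56

Derivation:
Step 1: declare f=56 at depth 0
Step 2: enter scope (depth=1)
Step 3: declare a=(read f)=56 at depth 1
Step 4: declare e=(read f)=56 at depth 1
Step 5: declare f=(read a)=56 at depth 1
Visible at query point: a=56 e=56 f=56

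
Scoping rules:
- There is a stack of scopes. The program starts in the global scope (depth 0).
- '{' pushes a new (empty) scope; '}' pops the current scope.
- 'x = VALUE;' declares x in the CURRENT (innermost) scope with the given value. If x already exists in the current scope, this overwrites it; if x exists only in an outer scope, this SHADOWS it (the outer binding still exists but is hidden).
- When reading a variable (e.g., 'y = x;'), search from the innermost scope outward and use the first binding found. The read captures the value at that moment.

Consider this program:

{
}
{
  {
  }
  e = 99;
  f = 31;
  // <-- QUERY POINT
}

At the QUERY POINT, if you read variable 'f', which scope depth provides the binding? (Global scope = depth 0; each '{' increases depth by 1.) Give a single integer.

Answer: 1

Derivation:
Step 1: enter scope (depth=1)
Step 2: exit scope (depth=0)
Step 3: enter scope (depth=1)
Step 4: enter scope (depth=2)
Step 5: exit scope (depth=1)
Step 6: declare e=99 at depth 1
Step 7: declare f=31 at depth 1
Visible at query point: e=99 f=31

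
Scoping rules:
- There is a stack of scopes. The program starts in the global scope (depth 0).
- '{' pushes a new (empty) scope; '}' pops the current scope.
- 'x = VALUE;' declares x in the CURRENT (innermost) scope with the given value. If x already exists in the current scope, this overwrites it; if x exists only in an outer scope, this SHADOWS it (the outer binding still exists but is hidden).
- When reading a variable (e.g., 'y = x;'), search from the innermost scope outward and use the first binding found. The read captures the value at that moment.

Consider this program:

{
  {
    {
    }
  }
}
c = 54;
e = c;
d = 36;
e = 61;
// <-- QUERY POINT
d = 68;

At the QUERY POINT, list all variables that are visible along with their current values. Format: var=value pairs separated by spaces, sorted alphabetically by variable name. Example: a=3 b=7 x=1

Step 1: enter scope (depth=1)
Step 2: enter scope (depth=2)
Step 3: enter scope (depth=3)
Step 4: exit scope (depth=2)
Step 5: exit scope (depth=1)
Step 6: exit scope (depth=0)
Step 7: declare c=54 at depth 0
Step 8: declare e=(read c)=54 at depth 0
Step 9: declare d=36 at depth 0
Step 10: declare e=61 at depth 0
Visible at query point: c=54 d=36 e=61

Answer: c=54 d=36 e=61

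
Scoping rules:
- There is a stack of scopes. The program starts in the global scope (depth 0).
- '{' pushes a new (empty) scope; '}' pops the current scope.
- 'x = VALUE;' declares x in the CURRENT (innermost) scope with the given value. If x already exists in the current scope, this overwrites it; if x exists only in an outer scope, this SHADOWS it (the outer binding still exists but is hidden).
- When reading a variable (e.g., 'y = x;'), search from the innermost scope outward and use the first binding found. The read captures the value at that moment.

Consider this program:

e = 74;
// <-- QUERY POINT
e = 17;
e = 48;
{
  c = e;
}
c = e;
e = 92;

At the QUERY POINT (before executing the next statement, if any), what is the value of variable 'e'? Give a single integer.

Step 1: declare e=74 at depth 0
Visible at query point: e=74

Answer: 74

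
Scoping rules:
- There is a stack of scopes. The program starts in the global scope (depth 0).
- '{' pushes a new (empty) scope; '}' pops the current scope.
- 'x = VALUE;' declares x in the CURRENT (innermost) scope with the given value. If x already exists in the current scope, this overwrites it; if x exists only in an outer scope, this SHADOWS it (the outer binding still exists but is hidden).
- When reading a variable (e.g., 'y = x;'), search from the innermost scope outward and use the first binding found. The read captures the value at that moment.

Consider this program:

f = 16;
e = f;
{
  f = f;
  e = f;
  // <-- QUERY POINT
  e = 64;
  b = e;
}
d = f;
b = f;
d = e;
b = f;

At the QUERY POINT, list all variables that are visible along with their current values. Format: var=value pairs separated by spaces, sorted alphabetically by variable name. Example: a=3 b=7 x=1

Answer: e=16 f=16

Derivation:
Step 1: declare f=16 at depth 0
Step 2: declare e=(read f)=16 at depth 0
Step 3: enter scope (depth=1)
Step 4: declare f=(read f)=16 at depth 1
Step 5: declare e=(read f)=16 at depth 1
Visible at query point: e=16 f=16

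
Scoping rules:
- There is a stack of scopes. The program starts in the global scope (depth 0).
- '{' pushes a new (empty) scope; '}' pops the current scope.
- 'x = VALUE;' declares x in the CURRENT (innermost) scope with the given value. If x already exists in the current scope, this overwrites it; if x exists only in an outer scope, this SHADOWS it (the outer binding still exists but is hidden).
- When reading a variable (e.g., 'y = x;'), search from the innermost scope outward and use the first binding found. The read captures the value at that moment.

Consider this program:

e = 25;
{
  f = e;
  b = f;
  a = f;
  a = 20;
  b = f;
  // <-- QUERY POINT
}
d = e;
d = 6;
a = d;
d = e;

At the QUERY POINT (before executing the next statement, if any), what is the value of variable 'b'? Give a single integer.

Answer: 25

Derivation:
Step 1: declare e=25 at depth 0
Step 2: enter scope (depth=1)
Step 3: declare f=(read e)=25 at depth 1
Step 4: declare b=(read f)=25 at depth 1
Step 5: declare a=(read f)=25 at depth 1
Step 6: declare a=20 at depth 1
Step 7: declare b=(read f)=25 at depth 1
Visible at query point: a=20 b=25 e=25 f=25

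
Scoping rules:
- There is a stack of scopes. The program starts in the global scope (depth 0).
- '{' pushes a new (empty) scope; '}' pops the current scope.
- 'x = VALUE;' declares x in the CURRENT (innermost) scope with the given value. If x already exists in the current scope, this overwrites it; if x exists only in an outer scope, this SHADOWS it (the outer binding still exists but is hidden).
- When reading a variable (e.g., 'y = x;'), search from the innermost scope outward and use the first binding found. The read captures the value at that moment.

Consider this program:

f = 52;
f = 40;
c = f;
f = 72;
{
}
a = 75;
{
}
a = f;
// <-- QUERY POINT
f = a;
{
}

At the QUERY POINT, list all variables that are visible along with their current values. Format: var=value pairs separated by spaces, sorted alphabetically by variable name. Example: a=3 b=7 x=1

Answer: a=72 c=40 f=72

Derivation:
Step 1: declare f=52 at depth 0
Step 2: declare f=40 at depth 0
Step 3: declare c=(read f)=40 at depth 0
Step 4: declare f=72 at depth 0
Step 5: enter scope (depth=1)
Step 6: exit scope (depth=0)
Step 7: declare a=75 at depth 0
Step 8: enter scope (depth=1)
Step 9: exit scope (depth=0)
Step 10: declare a=(read f)=72 at depth 0
Visible at query point: a=72 c=40 f=72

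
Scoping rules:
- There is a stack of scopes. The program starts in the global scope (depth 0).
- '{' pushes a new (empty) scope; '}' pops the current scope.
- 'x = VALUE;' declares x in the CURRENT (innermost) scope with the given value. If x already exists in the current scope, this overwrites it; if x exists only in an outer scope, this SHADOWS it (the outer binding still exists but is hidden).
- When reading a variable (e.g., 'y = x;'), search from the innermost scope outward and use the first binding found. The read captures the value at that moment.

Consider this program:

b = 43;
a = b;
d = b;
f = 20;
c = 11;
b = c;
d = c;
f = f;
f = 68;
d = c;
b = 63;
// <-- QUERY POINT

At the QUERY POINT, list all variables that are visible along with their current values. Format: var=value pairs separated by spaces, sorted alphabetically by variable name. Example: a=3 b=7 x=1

Step 1: declare b=43 at depth 0
Step 2: declare a=(read b)=43 at depth 0
Step 3: declare d=(read b)=43 at depth 0
Step 4: declare f=20 at depth 0
Step 5: declare c=11 at depth 0
Step 6: declare b=(read c)=11 at depth 0
Step 7: declare d=(read c)=11 at depth 0
Step 8: declare f=(read f)=20 at depth 0
Step 9: declare f=68 at depth 0
Step 10: declare d=(read c)=11 at depth 0
Step 11: declare b=63 at depth 0
Visible at query point: a=43 b=63 c=11 d=11 f=68

Answer: a=43 b=63 c=11 d=11 f=68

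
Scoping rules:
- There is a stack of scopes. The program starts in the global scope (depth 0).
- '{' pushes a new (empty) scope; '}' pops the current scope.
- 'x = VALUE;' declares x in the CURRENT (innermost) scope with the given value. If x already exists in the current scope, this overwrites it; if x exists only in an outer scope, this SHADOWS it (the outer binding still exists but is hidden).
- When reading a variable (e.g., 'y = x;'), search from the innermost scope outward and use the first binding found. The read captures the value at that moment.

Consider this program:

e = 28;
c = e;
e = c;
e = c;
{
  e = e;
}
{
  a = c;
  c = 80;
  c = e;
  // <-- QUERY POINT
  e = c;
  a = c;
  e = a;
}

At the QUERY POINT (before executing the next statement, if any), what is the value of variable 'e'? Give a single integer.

Step 1: declare e=28 at depth 0
Step 2: declare c=(read e)=28 at depth 0
Step 3: declare e=(read c)=28 at depth 0
Step 4: declare e=(read c)=28 at depth 0
Step 5: enter scope (depth=1)
Step 6: declare e=(read e)=28 at depth 1
Step 7: exit scope (depth=0)
Step 8: enter scope (depth=1)
Step 9: declare a=(read c)=28 at depth 1
Step 10: declare c=80 at depth 1
Step 11: declare c=(read e)=28 at depth 1
Visible at query point: a=28 c=28 e=28

Answer: 28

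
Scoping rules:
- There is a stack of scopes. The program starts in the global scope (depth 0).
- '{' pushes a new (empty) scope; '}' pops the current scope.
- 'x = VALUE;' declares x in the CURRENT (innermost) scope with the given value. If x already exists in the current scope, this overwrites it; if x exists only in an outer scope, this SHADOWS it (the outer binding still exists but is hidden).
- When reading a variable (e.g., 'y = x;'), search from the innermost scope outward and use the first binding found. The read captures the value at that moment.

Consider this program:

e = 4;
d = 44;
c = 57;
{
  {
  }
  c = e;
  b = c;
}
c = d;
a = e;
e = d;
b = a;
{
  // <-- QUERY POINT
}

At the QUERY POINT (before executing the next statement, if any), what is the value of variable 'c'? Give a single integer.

Answer: 44

Derivation:
Step 1: declare e=4 at depth 0
Step 2: declare d=44 at depth 0
Step 3: declare c=57 at depth 0
Step 4: enter scope (depth=1)
Step 5: enter scope (depth=2)
Step 6: exit scope (depth=1)
Step 7: declare c=(read e)=4 at depth 1
Step 8: declare b=(read c)=4 at depth 1
Step 9: exit scope (depth=0)
Step 10: declare c=(read d)=44 at depth 0
Step 11: declare a=(read e)=4 at depth 0
Step 12: declare e=(read d)=44 at depth 0
Step 13: declare b=(read a)=4 at depth 0
Step 14: enter scope (depth=1)
Visible at query point: a=4 b=4 c=44 d=44 e=44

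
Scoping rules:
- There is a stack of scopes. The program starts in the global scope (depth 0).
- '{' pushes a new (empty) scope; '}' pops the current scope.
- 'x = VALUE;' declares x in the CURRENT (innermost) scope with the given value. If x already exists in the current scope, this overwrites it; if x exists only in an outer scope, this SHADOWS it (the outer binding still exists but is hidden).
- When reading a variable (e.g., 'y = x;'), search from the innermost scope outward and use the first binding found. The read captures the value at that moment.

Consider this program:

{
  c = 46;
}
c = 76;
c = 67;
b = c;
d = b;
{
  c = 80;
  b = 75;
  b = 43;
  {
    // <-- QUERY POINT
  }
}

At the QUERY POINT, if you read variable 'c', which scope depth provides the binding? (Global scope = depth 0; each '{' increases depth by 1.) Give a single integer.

Step 1: enter scope (depth=1)
Step 2: declare c=46 at depth 1
Step 3: exit scope (depth=0)
Step 4: declare c=76 at depth 0
Step 5: declare c=67 at depth 0
Step 6: declare b=(read c)=67 at depth 0
Step 7: declare d=(read b)=67 at depth 0
Step 8: enter scope (depth=1)
Step 9: declare c=80 at depth 1
Step 10: declare b=75 at depth 1
Step 11: declare b=43 at depth 1
Step 12: enter scope (depth=2)
Visible at query point: b=43 c=80 d=67

Answer: 1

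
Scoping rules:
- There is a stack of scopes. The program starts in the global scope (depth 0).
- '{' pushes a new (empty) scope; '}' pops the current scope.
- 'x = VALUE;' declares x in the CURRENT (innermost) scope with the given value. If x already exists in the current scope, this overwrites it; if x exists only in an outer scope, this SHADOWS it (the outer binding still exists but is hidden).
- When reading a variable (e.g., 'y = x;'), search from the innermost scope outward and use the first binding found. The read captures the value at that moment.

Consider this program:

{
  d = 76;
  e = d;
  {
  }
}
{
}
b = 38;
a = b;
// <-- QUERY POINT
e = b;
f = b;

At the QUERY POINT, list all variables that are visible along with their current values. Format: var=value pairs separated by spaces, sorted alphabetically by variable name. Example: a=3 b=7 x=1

Answer: a=38 b=38

Derivation:
Step 1: enter scope (depth=1)
Step 2: declare d=76 at depth 1
Step 3: declare e=(read d)=76 at depth 1
Step 4: enter scope (depth=2)
Step 5: exit scope (depth=1)
Step 6: exit scope (depth=0)
Step 7: enter scope (depth=1)
Step 8: exit scope (depth=0)
Step 9: declare b=38 at depth 0
Step 10: declare a=(read b)=38 at depth 0
Visible at query point: a=38 b=38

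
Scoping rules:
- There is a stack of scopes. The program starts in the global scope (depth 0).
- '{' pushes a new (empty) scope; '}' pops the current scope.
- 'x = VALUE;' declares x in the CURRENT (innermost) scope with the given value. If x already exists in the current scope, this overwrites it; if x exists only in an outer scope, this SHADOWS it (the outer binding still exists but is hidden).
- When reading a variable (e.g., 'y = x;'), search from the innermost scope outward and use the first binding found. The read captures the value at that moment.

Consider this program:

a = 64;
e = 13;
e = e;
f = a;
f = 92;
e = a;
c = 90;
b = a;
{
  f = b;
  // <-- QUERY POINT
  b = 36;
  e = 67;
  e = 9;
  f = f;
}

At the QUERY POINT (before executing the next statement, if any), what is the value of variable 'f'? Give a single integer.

Step 1: declare a=64 at depth 0
Step 2: declare e=13 at depth 0
Step 3: declare e=(read e)=13 at depth 0
Step 4: declare f=(read a)=64 at depth 0
Step 5: declare f=92 at depth 0
Step 6: declare e=(read a)=64 at depth 0
Step 7: declare c=90 at depth 0
Step 8: declare b=(read a)=64 at depth 0
Step 9: enter scope (depth=1)
Step 10: declare f=(read b)=64 at depth 1
Visible at query point: a=64 b=64 c=90 e=64 f=64

Answer: 64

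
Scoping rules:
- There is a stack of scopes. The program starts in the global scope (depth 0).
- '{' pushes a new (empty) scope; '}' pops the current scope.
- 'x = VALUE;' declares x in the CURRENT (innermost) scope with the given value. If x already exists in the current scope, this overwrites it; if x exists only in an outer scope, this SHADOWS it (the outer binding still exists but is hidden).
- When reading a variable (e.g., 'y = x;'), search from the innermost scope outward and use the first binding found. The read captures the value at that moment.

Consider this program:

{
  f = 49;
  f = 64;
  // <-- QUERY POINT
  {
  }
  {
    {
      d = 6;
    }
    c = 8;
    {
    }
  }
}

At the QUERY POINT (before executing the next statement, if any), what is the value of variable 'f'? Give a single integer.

Answer: 64

Derivation:
Step 1: enter scope (depth=1)
Step 2: declare f=49 at depth 1
Step 3: declare f=64 at depth 1
Visible at query point: f=64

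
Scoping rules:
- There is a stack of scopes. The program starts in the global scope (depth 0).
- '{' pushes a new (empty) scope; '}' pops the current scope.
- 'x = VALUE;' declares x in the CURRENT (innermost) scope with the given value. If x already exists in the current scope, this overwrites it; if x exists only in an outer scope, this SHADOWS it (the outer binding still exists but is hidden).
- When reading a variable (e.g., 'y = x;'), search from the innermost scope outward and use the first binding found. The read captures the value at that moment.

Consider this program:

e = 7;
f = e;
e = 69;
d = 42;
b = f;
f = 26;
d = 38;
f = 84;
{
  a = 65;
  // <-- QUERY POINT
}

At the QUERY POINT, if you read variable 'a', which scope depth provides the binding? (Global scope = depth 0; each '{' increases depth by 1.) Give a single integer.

Step 1: declare e=7 at depth 0
Step 2: declare f=(read e)=7 at depth 0
Step 3: declare e=69 at depth 0
Step 4: declare d=42 at depth 0
Step 5: declare b=(read f)=7 at depth 0
Step 6: declare f=26 at depth 0
Step 7: declare d=38 at depth 0
Step 8: declare f=84 at depth 0
Step 9: enter scope (depth=1)
Step 10: declare a=65 at depth 1
Visible at query point: a=65 b=7 d=38 e=69 f=84

Answer: 1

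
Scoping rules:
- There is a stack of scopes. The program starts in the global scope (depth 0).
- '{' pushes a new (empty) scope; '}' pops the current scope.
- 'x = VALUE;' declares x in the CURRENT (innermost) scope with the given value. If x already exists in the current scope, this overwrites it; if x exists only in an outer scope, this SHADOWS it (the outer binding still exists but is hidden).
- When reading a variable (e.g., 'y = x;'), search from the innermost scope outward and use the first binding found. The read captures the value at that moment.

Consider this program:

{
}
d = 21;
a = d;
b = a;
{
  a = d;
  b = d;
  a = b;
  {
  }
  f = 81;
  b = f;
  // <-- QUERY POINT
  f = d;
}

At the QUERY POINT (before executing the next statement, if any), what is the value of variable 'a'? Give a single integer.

Answer: 21

Derivation:
Step 1: enter scope (depth=1)
Step 2: exit scope (depth=0)
Step 3: declare d=21 at depth 0
Step 4: declare a=(read d)=21 at depth 0
Step 5: declare b=(read a)=21 at depth 0
Step 6: enter scope (depth=1)
Step 7: declare a=(read d)=21 at depth 1
Step 8: declare b=(read d)=21 at depth 1
Step 9: declare a=(read b)=21 at depth 1
Step 10: enter scope (depth=2)
Step 11: exit scope (depth=1)
Step 12: declare f=81 at depth 1
Step 13: declare b=(read f)=81 at depth 1
Visible at query point: a=21 b=81 d=21 f=81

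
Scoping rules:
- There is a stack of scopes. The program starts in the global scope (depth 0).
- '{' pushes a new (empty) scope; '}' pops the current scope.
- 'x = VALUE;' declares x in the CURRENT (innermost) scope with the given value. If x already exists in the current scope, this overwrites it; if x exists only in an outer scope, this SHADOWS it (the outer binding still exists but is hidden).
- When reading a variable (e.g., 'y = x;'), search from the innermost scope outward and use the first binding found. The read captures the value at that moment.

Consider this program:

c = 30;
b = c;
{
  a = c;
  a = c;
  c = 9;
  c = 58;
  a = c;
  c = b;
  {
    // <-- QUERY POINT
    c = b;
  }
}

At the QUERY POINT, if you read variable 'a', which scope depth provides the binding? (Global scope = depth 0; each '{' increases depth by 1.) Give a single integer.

Step 1: declare c=30 at depth 0
Step 2: declare b=(read c)=30 at depth 0
Step 3: enter scope (depth=1)
Step 4: declare a=(read c)=30 at depth 1
Step 5: declare a=(read c)=30 at depth 1
Step 6: declare c=9 at depth 1
Step 7: declare c=58 at depth 1
Step 8: declare a=(read c)=58 at depth 1
Step 9: declare c=(read b)=30 at depth 1
Step 10: enter scope (depth=2)
Visible at query point: a=58 b=30 c=30

Answer: 1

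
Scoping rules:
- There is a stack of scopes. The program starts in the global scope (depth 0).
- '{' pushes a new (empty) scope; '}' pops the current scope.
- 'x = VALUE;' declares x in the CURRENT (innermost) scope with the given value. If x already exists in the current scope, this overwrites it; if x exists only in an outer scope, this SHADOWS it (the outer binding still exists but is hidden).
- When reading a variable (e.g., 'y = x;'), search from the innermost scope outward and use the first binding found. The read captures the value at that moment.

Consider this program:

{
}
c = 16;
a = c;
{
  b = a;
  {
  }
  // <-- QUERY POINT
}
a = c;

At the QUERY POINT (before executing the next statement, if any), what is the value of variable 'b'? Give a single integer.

Step 1: enter scope (depth=1)
Step 2: exit scope (depth=0)
Step 3: declare c=16 at depth 0
Step 4: declare a=(read c)=16 at depth 0
Step 5: enter scope (depth=1)
Step 6: declare b=(read a)=16 at depth 1
Step 7: enter scope (depth=2)
Step 8: exit scope (depth=1)
Visible at query point: a=16 b=16 c=16

Answer: 16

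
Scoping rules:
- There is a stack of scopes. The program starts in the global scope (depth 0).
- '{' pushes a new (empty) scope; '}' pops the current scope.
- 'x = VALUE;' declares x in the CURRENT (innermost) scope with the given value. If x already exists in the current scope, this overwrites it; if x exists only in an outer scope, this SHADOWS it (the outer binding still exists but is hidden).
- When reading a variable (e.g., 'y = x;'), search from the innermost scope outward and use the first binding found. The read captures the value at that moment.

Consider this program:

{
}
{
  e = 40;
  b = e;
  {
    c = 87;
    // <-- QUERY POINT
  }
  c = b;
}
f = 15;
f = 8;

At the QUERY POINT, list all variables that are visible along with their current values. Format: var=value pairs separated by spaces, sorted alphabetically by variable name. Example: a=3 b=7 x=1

Answer: b=40 c=87 e=40

Derivation:
Step 1: enter scope (depth=1)
Step 2: exit scope (depth=0)
Step 3: enter scope (depth=1)
Step 4: declare e=40 at depth 1
Step 5: declare b=(read e)=40 at depth 1
Step 6: enter scope (depth=2)
Step 7: declare c=87 at depth 2
Visible at query point: b=40 c=87 e=40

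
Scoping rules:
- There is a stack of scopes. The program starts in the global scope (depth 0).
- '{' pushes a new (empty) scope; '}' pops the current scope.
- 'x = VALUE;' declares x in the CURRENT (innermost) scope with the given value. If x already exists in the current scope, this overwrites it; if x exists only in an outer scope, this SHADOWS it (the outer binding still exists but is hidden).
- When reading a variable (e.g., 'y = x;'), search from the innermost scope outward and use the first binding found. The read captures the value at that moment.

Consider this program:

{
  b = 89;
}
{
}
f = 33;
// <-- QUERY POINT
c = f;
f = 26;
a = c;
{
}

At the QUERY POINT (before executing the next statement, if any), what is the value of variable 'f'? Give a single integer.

Step 1: enter scope (depth=1)
Step 2: declare b=89 at depth 1
Step 3: exit scope (depth=0)
Step 4: enter scope (depth=1)
Step 5: exit scope (depth=0)
Step 6: declare f=33 at depth 0
Visible at query point: f=33

Answer: 33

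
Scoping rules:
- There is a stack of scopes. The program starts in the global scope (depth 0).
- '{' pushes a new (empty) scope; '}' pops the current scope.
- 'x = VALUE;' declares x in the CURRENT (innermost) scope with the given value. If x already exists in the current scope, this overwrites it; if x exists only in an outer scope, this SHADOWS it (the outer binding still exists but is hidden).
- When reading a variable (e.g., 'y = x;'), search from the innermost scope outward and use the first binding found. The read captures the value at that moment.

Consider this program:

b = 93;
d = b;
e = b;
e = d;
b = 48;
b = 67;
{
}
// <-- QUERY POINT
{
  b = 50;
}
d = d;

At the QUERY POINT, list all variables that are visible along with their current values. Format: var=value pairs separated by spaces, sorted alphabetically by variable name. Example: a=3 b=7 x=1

Step 1: declare b=93 at depth 0
Step 2: declare d=(read b)=93 at depth 0
Step 3: declare e=(read b)=93 at depth 0
Step 4: declare e=(read d)=93 at depth 0
Step 5: declare b=48 at depth 0
Step 6: declare b=67 at depth 0
Step 7: enter scope (depth=1)
Step 8: exit scope (depth=0)
Visible at query point: b=67 d=93 e=93

Answer: b=67 d=93 e=93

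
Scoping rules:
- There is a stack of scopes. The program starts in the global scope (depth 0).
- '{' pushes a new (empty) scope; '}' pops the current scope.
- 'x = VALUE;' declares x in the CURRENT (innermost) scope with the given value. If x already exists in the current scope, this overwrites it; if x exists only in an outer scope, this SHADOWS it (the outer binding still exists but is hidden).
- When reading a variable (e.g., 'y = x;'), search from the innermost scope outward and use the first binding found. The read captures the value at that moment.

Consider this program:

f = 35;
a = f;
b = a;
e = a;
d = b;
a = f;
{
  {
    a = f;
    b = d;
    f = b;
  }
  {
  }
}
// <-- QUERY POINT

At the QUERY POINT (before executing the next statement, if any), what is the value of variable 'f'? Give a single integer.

Answer: 35

Derivation:
Step 1: declare f=35 at depth 0
Step 2: declare a=(read f)=35 at depth 0
Step 3: declare b=(read a)=35 at depth 0
Step 4: declare e=(read a)=35 at depth 0
Step 5: declare d=(read b)=35 at depth 0
Step 6: declare a=(read f)=35 at depth 0
Step 7: enter scope (depth=1)
Step 8: enter scope (depth=2)
Step 9: declare a=(read f)=35 at depth 2
Step 10: declare b=(read d)=35 at depth 2
Step 11: declare f=(read b)=35 at depth 2
Step 12: exit scope (depth=1)
Step 13: enter scope (depth=2)
Step 14: exit scope (depth=1)
Step 15: exit scope (depth=0)
Visible at query point: a=35 b=35 d=35 e=35 f=35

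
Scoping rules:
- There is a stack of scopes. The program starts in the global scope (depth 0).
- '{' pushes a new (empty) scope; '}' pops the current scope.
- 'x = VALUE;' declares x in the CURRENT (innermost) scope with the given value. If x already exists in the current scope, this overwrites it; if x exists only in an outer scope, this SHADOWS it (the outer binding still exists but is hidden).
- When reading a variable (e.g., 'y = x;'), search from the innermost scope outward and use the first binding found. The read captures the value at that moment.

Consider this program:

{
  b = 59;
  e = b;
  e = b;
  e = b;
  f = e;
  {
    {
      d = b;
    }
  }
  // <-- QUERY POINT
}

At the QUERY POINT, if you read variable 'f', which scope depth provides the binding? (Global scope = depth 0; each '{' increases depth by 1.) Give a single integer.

Step 1: enter scope (depth=1)
Step 2: declare b=59 at depth 1
Step 3: declare e=(read b)=59 at depth 1
Step 4: declare e=(read b)=59 at depth 1
Step 5: declare e=(read b)=59 at depth 1
Step 6: declare f=(read e)=59 at depth 1
Step 7: enter scope (depth=2)
Step 8: enter scope (depth=3)
Step 9: declare d=(read b)=59 at depth 3
Step 10: exit scope (depth=2)
Step 11: exit scope (depth=1)
Visible at query point: b=59 e=59 f=59

Answer: 1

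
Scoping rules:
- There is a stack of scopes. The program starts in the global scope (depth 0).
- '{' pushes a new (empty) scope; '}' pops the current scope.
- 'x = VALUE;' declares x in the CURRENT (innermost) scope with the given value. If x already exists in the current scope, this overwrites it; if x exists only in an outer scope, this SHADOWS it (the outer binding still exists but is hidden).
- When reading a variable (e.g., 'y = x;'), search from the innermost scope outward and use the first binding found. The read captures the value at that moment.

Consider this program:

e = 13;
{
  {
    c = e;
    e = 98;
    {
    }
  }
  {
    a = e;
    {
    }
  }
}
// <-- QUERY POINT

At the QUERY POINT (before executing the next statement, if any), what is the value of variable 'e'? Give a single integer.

Step 1: declare e=13 at depth 0
Step 2: enter scope (depth=1)
Step 3: enter scope (depth=2)
Step 4: declare c=(read e)=13 at depth 2
Step 5: declare e=98 at depth 2
Step 6: enter scope (depth=3)
Step 7: exit scope (depth=2)
Step 8: exit scope (depth=1)
Step 9: enter scope (depth=2)
Step 10: declare a=(read e)=13 at depth 2
Step 11: enter scope (depth=3)
Step 12: exit scope (depth=2)
Step 13: exit scope (depth=1)
Step 14: exit scope (depth=0)
Visible at query point: e=13

Answer: 13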